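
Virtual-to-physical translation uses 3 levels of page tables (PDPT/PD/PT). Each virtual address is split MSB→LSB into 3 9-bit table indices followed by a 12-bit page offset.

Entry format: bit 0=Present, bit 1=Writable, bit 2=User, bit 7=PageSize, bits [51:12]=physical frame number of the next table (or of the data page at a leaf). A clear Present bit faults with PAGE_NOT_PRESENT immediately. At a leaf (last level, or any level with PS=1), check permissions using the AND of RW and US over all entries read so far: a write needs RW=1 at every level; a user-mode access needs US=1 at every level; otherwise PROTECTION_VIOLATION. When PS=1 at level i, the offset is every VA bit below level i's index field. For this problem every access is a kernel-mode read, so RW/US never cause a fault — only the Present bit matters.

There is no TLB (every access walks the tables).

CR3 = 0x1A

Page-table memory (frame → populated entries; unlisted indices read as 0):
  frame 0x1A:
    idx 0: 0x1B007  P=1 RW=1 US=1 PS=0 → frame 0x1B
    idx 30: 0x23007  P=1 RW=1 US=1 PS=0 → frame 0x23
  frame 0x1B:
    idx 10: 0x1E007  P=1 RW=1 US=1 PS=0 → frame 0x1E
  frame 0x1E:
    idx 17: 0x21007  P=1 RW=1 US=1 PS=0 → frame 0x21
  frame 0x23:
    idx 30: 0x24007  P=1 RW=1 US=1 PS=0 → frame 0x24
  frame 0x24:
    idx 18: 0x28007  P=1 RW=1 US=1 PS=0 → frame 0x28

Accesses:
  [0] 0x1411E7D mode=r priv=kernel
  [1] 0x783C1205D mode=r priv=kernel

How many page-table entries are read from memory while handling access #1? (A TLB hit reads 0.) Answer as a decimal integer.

Walk each access:
#0 VA=0x1411E7D (r,kernel):
  L0: frame=0x1A idx=0 entry=0x1B007 [P=1 RW=1 US=1 PS=0]
  L1: frame=0x1B idx=10 entry=0x1E007 [P=1 RW=1 US=1 PS=0]
  L2: frame=0x1E idx=17 entry=0x21007 [P=1 RW=1 US=1 PS=0]
  → PA=0x21E7D  (3 entries read)
#1 VA=0x783C1205D (r,kernel):
  L0: frame=0x1A idx=30 entry=0x23007 [P=1 RW=1 US=1 PS=0]
  L1: frame=0x23 idx=30 entry=0x24007 [P=1 RW=1 US=1 PS=0]
  L2: frame=0x24 idx=18 entry=0x28007 [P=1 RW=1 US=1 PS=0]
  → PA=0x2805D  (3 entries read)

Entries read for #1: 3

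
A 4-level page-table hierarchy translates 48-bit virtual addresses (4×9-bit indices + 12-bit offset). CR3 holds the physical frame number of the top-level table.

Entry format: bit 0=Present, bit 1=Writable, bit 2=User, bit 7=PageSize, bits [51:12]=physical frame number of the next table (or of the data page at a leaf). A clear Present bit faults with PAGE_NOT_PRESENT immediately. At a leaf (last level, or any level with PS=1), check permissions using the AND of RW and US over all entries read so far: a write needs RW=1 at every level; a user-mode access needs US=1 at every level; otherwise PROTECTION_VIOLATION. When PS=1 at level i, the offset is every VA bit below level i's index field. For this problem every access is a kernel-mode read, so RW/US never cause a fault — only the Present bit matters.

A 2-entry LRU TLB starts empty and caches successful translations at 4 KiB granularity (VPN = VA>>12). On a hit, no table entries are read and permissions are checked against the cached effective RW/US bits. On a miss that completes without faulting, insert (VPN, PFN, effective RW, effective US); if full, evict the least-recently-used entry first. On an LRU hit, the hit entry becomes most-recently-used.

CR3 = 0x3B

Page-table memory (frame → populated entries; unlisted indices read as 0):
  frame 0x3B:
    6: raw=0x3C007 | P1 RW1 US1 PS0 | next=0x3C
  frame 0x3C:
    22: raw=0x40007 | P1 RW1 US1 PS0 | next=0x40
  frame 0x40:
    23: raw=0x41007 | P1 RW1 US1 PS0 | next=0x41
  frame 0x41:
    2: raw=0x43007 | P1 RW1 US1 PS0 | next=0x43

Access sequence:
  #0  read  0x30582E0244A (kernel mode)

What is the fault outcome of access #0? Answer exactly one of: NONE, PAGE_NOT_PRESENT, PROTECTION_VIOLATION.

Trace:
#0 VA=0x30582E0244A (r,kernel):
  L0: frame=0x3B idx=6 entry=0x3C007 [P=1 RW=1 US=1 PS=0]
  L1: frame=0x3C idx=22 entry=0x40007 [P=1 RW=1 US=1 PS=0]
  L2: frame=0x40 idx=23 entry=0x41007 [P=1 RW=1 US=1 PS=0]
  L3: frame=0x41 idx=2 entry=0x43007 [P=1 RW=1 US=1 PS=0]
  ✓ 0x4344A  — 4 lookups

Access #0 fault: NONE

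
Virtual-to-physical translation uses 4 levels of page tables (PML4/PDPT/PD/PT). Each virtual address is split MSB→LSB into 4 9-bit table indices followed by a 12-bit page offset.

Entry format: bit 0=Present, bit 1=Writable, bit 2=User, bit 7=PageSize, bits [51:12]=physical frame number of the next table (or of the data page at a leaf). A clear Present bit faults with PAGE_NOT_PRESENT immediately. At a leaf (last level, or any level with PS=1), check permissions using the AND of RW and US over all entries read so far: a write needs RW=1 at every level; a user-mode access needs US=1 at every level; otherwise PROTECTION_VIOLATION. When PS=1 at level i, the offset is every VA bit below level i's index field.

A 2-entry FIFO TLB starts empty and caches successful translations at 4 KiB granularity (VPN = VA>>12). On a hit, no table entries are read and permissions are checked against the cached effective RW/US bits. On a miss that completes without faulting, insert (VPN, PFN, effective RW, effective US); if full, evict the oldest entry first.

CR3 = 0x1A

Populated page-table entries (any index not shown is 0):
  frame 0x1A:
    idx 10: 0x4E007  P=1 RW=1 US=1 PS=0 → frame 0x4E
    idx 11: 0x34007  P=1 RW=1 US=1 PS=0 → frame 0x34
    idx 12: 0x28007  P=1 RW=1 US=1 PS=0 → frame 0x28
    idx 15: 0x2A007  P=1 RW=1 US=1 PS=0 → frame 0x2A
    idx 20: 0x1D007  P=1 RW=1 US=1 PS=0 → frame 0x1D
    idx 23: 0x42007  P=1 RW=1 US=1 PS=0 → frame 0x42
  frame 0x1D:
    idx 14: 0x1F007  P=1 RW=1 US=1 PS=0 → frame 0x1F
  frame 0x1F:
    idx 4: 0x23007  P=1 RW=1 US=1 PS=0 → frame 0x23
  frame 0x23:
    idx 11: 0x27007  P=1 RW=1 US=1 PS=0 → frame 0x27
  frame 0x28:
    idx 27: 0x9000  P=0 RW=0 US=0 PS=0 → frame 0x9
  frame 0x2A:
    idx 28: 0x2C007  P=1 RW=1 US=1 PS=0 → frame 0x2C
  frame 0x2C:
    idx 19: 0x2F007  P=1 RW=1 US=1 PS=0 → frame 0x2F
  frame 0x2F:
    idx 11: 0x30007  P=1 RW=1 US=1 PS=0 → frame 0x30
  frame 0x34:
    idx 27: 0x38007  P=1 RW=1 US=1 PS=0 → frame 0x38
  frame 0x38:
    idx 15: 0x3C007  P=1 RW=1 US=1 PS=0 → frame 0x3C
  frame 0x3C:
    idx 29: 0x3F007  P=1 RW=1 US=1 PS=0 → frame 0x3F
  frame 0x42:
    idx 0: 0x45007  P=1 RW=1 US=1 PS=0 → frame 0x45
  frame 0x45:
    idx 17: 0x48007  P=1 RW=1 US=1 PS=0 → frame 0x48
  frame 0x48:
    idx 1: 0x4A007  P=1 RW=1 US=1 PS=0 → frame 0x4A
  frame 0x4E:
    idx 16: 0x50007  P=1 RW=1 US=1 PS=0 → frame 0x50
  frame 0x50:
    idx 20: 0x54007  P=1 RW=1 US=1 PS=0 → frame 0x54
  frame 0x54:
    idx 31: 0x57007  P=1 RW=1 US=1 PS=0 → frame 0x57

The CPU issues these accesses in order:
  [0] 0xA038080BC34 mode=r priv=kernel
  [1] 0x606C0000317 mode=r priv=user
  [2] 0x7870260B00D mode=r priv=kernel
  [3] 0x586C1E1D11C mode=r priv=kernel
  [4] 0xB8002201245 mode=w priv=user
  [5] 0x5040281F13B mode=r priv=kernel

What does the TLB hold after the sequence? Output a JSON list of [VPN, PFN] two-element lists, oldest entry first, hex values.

Per-access translation:
#0 VA=0xA038080BC34 (r,kernel):
  lvl0: tbl 0x1A, slot 20 ⇒ 0x1D007 (P1/RW1/US1/PS0)
  lvl1: tbl 0x1D, slot 14 ⇒ 0x1F007 (P1/RW1/US1/PS0)
  lvl2: tbl 0x1F, slot 4 ⇒ 0x23007 (P1/RW1/US1/PS0)
  lvl3: tbl 0x23, slot 11 ⇒ 0x27007 (P1/RW1/US1/PS0)
  ⇒ phys 0x27C34  [4 reads]
#1 VA=0x606C0000317 (r,user):
  lvl0: tbl 0x1A, slot 12 ⇒ 0x28007 (P1/RW1/US1/PS0)
  lvl1: tbl 0x28, slot 27 ⇒ 0x9000 (P0/RW0/US0/PS0)
  → PAGE_NOT_PRESENT  (2 entries read)
#2 VA=0x7870260B00D (r,kernel):
  lvl0: tbl 0x1A, slot 15 ⇒ 0x2A007 (P1/RW1/US1/PS0)
  lvl1: tbl 0x2A, slot 28 ⇒ 0x2C007 (P1/RW1/US1/PS0)
  lvl2: tbl 0x2C, slot 19 ⇒ 0x2F007 (P1/RW1/US1/PS0)
  lvl3: tbl 0x2F, slot 11 ⇒ 0x30007 (P1/RW1/US1/PS0)
  ⇒ phys 0x3000D  [4 reads]
#3 VA=0x586C1E1D11C (r,kernel):
  lvl0: tbl 0x1A, slot 11 ⇒ 0x34007 (P1/RW1/US1/PS0)
  lvl1: tbl 0x34, slot 27 ⇒ 0x38007 (P1/RW1/US1/PS0)
  lvl2: tbl 0x38, slot 15 ⇒ 0x3C007 (P1/RW1/US1/PS0)
  lvl3: tbl 0x3C, slot 29 ⇒ 0x3F007 (P1/RW1/US1/PS0)
  ⇒ phys 0x3F11C  [4 reads]
#4 VA=0xB8002201245 (w,user):
  lvl0: tbl 0x1A, slot 23 ⇒ 0x42007 (P1/RW1/US1/PS0)
  lvl1: tbl 0x42, slot 0 ⇒ 0x45007 (P1/RW1/US1/PS0)
  lvl2: tbl 0x45, slot 17 ⇒ 0x48007 (P1/RW1/US1/PS0)
  lvl3: tbl 0x48, slot 1 ⇒ 0x4A007 (P1/RW1/US1/PS0)
  ⇒ phys 0x4A245  [4 reads]
#5 VA=0x5040281F13B (r,kernel):
  lvl0: tbl 0x1A, slot 10 ⇒ 0x4E007 (P1/RW1/US1/PS0)
  lvl1: tbl 0x4E, slot 16 ⇒ 0x50007 (P1/RW1/US1/PS0)
  lvl2: tbl 0x50, slot 20 ⇒ 0x54007 (P1/RW1/US1/PS0)
  lvl3: tbl 0x54, slot 31 ⇒ 0x57007 (P1/RW1/US1/PS0)
  ⇒ phys 0x5713B  [4 reads]

TLB: [["0xB8002201", "0x4A"], ["0x5040281F", "0x57"]]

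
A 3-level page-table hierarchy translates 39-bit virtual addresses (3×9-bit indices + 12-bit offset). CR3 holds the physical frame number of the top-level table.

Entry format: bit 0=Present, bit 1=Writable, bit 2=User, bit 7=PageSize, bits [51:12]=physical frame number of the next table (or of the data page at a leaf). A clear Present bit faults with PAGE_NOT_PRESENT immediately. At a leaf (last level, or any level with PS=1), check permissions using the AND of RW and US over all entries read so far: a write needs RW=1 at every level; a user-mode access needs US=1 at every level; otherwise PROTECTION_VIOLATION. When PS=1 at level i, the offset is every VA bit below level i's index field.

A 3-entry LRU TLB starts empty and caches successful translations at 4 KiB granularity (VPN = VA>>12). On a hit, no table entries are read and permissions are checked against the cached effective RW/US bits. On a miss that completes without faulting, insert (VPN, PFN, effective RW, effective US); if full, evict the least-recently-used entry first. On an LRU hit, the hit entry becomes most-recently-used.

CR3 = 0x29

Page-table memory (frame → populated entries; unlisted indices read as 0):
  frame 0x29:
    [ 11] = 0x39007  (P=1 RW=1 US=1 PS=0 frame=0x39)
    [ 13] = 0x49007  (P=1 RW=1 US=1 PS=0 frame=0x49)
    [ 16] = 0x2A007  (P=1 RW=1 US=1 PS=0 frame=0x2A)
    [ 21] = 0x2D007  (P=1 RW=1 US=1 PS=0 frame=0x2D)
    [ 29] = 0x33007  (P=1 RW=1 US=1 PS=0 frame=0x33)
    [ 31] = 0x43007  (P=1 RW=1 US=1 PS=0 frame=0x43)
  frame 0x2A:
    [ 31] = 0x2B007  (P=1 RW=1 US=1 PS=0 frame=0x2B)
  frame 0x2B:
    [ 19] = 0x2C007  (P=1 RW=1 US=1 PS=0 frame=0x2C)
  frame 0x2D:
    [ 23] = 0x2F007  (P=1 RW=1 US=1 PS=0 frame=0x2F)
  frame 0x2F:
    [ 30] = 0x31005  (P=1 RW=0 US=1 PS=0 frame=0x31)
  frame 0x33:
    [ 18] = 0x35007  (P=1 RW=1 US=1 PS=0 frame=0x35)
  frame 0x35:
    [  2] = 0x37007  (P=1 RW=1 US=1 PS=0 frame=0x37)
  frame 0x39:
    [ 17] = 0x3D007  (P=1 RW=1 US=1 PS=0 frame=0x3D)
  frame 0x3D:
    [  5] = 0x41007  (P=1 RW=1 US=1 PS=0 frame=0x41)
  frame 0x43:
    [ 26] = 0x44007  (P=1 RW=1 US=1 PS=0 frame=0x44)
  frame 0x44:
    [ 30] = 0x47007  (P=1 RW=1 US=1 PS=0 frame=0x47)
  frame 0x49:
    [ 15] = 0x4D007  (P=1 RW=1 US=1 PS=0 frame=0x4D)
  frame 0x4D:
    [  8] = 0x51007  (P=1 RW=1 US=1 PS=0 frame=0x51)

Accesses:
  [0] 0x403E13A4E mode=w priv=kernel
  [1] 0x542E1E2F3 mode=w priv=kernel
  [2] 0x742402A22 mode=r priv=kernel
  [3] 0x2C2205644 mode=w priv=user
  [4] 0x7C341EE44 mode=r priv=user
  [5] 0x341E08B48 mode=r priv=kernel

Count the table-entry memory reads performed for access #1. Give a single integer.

Walk each access:
#0 VA=0x403E13A4E (w,kernel):
  L0 @0x29[16] → 0x2A007  P=1,RW=1,US=1,PS=0
  L1 @0x2A[31] → 0x2B007  P=1,RW=1,US=1,PS=0
  L2 @0x2B[19] → 0x2C007  P=1,RW=1,US=1,PS=0
  ⇒ phys 0x2CA4E  [3 reads]
#1 VA=0x542E1E2F3 (w,kernel):
  L0 @0x29[21] → 0x2D007  P=1,RW=1,US=1,PS=0
  L1 @0x2D[23] → 0x2F007  P=1,RW=1,US=1,PS=0
  L2 @0x2F[30] → 0x31005  P=1,RW=0,US=1,PS=0
  ✗ PROTECTION_VIOLATION  [3 reads]
#2 VA=0x742402A22 (r,kernel):
  L0 @0x29[29] → 0x33007  P=1,RW=1,US=1,PS=0
  L1 @0x33[18] → 0x35007  P=1,RW=1,US=1,PS=0
  L2 @0x35[2] → 0x37007  P=1,RW=1,US=1,PS=0
  ⇒ phys 0x37A22  [3 reads]
#3 VA=0x2C2205644 (w,user):
  L0 @0x29[11] → 0x39007  P=1,RW=1,US=1,PS=0
  L1 @0x39[17] → 0x3D007  P=1,RW=1,US=1,PS=0
  L2 @0x3D[5] → 0x41007  P=1,RW=1,US=1,PS=0
  ⇒ phys 0x41644  [3 reads]
#4 VA=0x7C341EE44 (r,user):
  L0 @0x29[31] → 0x43007  P=1,RW=1,US=1,PS=0
  L1 @0x43[26] → 0x44007  P=1,RW=1,US=1,PS=0
  L2 @0x44[30] → 0x47007  P=1,RW=1,US=1,PS=0
  ⇒ phys 0x47E44  [3 reads]
#5 VA=0x341E08B48 (r,kernel):
  L0 @0x29[13] → 0x49007  P=1,RW=1,US=1,PS=0
  L1 @0x49[15] → 0x4D007  P=1,RW=1,US=1,PS=0
  L2 @0x4D[8] → 0x51007  P=1,RW=1,US=1,PS=0
  ⇒ phys 0x51B48  [3 reads]

Entries read for #1: 3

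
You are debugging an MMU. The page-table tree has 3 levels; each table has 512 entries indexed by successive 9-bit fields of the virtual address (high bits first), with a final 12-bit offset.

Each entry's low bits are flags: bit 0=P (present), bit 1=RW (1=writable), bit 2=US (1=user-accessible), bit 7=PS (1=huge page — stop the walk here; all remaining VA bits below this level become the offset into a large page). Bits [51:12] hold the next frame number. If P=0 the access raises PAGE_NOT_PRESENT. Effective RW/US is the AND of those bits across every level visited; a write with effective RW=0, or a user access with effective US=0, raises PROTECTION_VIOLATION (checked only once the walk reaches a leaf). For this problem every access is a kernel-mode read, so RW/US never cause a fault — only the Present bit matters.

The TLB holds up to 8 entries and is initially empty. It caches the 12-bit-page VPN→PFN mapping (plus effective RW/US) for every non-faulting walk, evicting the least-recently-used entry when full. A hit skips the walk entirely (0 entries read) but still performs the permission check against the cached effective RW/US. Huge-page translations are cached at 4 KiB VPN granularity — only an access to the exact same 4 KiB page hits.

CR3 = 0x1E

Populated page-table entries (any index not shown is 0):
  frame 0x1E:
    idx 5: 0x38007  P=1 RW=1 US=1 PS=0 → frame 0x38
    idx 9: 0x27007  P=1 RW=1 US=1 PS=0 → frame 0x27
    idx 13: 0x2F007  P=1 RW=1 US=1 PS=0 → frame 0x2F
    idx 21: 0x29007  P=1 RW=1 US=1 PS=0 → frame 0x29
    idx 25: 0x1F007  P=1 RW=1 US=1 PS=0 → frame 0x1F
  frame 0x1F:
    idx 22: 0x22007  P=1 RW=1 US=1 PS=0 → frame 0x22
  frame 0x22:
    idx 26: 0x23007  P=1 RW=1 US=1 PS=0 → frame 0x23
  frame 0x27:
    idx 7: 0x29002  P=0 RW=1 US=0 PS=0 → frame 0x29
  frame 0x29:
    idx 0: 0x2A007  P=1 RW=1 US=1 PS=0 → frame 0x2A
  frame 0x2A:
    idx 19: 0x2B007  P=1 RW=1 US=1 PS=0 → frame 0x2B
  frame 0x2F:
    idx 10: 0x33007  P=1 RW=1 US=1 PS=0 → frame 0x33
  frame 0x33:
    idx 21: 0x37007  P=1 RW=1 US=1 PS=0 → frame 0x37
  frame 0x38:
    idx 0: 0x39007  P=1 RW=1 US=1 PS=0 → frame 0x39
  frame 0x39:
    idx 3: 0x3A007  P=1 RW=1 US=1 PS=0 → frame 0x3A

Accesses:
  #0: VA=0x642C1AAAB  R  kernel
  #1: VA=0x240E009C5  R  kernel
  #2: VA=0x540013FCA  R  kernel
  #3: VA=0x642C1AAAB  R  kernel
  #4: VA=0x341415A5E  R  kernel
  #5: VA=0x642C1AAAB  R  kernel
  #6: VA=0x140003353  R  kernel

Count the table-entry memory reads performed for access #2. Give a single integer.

Trace:
#0 VA=0x642C1AAAB (r,kernel):
  [0] read 0x1E idx=25: raw=0x1F007 flags P=1 W=1 U=1 S=0
  [1] read 0x1F idx=22: raw=0x22007 flags P=1 W=1 U=1 S=0
  [2] read 0x22 idx=26: raw=0x23007 flags P=1 W=1 U=1 S=0
  → PA=0x23AAB  (3 entries read)
#1 VA=0x240E009C5 (r,kernel):
  [0] read 0x1E idx=9: raw=0x27007 flags P=1 W=1 U=1 S=0
  [1] read 0x27 idx=7: raw=0x29002 flags P=0 W=1 U=0 S=0
  ✗ PAGE_NOT_PRESENT  [2 reads]
#2 VA=0x540013FCA (r,kernel):
  [0] read 0x1E idx=21: raw=0x29007 flags P=1 W=1 U=1 S=0
  [1] read 0x29 idx=0: raw=0x2A007 flags P=1 W=1 U=1 S=0
  [2] read 0x2A idx=19: raw=0x2B007 flags P=1 W=1 U=1 S=0
  → PA=0x2BFCA  (3 entries read)
#3 VA=0x642C1AAAB (r,kernel):
  TLB hit vpn=0x642C1A → PA=0x23AAB
#4 VA=0x341415A5E (r,kernel):
  [0] read 0x1E idx=13: raw=0x2F007 flags P=1 W=1 U=1 S=0
  [1] read 0x2F idx=10: raw=0x33007 flags P=1 W=1 U=1 S=0
  [2] read 0x33 idx=21: raw=0x37007 flags P=1 W=1 U=1 S=0
  → PA=0x37A5E  (3 entries read)
#5 VA=0x642C1AAAB (r,kernel):
  TLB hit vpn=0x642C1A → PA=0x23AAB
#6 VA=0x140003353 (r,kernel):
  [0] read 0x1E idx=5: raw=0x38007 flags P=1 W=1 U=1 S=0
  [1] read 0x38 idx=0: raw=0x39007 flags P=1 W=1 U=1 S=0
  [2] read 0x39 idx=3: raw=0x3A007 flags P=1 W=1 U=1 S=0
  → PA=0x3A353  (3 entries read)

Entries read for #2: 3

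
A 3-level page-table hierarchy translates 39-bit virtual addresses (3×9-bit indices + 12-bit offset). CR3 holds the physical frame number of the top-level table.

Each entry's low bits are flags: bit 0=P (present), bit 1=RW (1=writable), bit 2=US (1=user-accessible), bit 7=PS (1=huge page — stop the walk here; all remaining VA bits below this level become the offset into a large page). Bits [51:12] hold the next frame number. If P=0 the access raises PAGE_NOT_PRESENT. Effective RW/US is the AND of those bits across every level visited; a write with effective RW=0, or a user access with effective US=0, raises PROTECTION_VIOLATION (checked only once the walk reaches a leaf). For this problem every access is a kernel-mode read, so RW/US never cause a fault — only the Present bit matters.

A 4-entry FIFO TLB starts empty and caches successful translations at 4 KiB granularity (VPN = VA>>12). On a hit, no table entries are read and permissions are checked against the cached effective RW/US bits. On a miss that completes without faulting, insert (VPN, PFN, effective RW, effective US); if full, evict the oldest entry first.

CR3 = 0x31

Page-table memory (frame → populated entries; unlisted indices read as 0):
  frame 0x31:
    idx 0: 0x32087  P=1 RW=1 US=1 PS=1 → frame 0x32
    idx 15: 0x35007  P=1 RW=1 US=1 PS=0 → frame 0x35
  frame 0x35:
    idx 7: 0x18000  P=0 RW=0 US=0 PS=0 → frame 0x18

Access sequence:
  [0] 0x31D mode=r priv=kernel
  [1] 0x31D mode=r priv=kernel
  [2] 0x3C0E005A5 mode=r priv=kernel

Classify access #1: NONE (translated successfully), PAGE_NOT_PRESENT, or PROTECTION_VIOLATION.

Walk each access:
#0 VA=0x31D (r,kernel):
  [0] read 0x31 idx=0: raw=0x32087 flags P=1 W=1 U=1 S=1
  ✓ 0x3231D (huge @L0)  — 1 lookups
#1 VA=0x31D (r,kernel):
  TLB hit vpn=0x0 → PA=0x3231D
#2 VA=0x3C0E005A5 (r,kernel):
  [0] read 0x31 idx=15: raw=0x35007 flags P=1 W=1 U=1 S=0
  [1] read 0x35 idx=7: raw=0x18000 flags P=0 W=0 U=0 S=0
  ⇒ fault: PAGE_NOT_PRESENT  — 2 lookups

Access #1 fault: NONE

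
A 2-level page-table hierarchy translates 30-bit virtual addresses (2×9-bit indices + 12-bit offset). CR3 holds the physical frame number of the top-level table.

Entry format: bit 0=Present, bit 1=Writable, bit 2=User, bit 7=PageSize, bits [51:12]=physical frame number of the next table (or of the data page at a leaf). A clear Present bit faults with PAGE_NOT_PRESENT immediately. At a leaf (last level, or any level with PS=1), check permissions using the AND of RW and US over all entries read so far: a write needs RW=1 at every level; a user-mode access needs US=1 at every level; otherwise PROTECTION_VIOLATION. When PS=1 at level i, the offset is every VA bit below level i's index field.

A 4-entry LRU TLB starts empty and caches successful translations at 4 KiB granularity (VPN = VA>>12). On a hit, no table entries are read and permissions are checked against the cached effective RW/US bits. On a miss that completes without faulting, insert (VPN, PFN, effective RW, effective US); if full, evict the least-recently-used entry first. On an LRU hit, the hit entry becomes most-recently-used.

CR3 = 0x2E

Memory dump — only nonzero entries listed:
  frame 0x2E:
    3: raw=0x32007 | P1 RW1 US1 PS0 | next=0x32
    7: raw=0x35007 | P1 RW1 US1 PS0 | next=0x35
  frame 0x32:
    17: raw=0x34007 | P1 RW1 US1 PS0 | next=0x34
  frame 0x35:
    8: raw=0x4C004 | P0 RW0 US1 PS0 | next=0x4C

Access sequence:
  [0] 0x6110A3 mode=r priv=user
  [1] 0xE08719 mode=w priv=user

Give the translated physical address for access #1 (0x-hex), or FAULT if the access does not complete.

Trace:
#0 VA=0x6110A3 (r,user):
  [0] read 0x2E idx=3: raw=0x32007 flags P=1 W=1 U=1 S=0
  [1] read 0x32 idx=17: raw=0x34007 flags P=1 W=1 U=1 S=0
  ✓ 0x340A3  — 2 lookups
#1 VA=0xE08719 (w,user):
  [0] read 0x2E idx=7: raw=0x35007 flags P=1 W=1 U=1 S=0
  [1] read 0x35 idx=8: raw=0x4C004 flags P=0 W=0 U=1 S=0
  → PAGE_NOT_PRESENT  (2 entries read)

Access #1 PA: FAULT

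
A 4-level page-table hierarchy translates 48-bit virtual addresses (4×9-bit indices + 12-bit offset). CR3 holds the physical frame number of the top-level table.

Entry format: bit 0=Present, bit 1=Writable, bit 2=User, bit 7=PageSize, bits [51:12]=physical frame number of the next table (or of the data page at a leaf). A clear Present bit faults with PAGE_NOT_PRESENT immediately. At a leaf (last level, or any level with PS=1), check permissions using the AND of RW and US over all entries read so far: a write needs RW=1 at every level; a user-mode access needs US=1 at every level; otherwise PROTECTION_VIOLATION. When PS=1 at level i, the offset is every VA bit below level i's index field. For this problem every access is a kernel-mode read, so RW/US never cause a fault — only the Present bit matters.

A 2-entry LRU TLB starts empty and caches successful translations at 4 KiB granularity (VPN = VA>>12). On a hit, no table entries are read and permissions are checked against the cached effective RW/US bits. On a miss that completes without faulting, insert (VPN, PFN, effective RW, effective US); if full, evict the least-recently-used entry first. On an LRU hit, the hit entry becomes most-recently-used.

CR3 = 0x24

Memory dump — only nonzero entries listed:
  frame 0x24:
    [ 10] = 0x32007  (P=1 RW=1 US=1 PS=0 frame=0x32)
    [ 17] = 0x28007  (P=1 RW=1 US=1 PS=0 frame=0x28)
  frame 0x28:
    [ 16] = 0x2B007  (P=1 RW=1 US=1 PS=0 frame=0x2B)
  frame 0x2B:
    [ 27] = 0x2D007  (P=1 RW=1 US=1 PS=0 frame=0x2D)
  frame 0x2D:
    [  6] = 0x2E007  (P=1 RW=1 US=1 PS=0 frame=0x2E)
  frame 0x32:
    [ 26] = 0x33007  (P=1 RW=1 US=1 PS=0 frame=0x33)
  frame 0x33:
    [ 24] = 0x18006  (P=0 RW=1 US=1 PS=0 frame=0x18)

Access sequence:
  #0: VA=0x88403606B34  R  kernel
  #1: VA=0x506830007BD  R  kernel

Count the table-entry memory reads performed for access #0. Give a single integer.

Trace:
#0 VA=0x88403606B34 (r,kernel):
  lvl0: tbl 0x24, slot 17 ⇒ 0x28007 (P1/RW1/US1/PS0)
  lvl1: tbl 0x28, slot 16 ⇒ 0x2B007 (P1/RW1/US1/PS0)
  lvl2: tbl 0x2B, slot 27 ⇒ 0x2D007 (P1/RW1/US1/PS0)
  lvl3: tbl 0x2D, slot 6 ⇒ 0x2E007 (P1/RW1/US1/PS0)
  ✓ 0x2EB34  — 4 lookups
#1 VA=0x506830007BD (r,kernel):
  lvl0: tbl 0x24, slot 10 ⇒ 0x32007 (P1/RW1/US1/PS0)
  lvl1: tbl 0x32, slot 26 ⇒ 0x33007 (P1/RW1/US1/PS0)
  lvl2: tbl 0x33, slot 24 ⇒ 0x18006 (P0/RW1/US1/PS0)
  ⇒ fault: PAGE_NOT_PRESENT  — 3 lookups

Entries read for #0: 4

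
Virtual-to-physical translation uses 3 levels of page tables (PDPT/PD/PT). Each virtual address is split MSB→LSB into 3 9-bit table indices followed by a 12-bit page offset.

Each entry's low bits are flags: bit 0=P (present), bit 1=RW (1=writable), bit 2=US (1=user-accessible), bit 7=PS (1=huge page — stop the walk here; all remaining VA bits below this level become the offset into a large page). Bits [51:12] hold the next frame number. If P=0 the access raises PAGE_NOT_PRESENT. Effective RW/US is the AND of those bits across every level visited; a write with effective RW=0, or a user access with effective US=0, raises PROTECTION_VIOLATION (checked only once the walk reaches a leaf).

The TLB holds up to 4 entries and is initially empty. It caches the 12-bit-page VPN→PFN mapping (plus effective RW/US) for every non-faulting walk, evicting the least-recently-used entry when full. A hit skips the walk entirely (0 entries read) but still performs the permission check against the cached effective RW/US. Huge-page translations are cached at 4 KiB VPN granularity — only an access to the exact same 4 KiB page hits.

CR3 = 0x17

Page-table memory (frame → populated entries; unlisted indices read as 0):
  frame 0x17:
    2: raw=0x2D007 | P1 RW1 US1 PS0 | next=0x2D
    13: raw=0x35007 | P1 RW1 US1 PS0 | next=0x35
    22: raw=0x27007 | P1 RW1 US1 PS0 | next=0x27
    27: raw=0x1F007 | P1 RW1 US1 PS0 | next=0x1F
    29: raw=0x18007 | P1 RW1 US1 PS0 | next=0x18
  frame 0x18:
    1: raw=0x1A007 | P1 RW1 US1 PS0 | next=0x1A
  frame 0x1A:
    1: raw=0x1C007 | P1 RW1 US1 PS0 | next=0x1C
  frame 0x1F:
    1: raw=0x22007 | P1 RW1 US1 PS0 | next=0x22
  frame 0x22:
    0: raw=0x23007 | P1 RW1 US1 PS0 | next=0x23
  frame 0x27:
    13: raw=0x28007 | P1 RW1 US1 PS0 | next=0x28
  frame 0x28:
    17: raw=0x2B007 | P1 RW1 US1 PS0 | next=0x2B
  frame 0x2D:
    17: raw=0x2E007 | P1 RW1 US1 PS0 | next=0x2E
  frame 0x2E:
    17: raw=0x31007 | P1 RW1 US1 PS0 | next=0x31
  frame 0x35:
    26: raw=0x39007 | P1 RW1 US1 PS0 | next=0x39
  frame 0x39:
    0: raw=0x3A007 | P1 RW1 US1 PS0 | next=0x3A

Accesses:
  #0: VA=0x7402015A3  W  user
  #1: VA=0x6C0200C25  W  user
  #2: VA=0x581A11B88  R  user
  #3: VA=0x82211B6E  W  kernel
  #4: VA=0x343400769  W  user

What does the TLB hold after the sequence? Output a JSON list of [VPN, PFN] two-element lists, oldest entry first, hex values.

Per-access translation:
#0 VA=0x7402015A3 (w,user):
  L0: frame=0x17 idx=29 entry=0x18007 [P=1 RW=1 US=1 PS=0]
  L1: frame=0x18 idx=1 entry=0x1A007 [P=1 RW=1 US=1 PS=0]
  L2: frame=0x1A idx=1 entry=0x1C007 [P=1 RW=1 US=1 PS=0]
  ⇒ phys 0x1C5A3  [3 reads]
#1 VA=0x6C0200C25 (w,user):
  L0: frame=0x17 idx=27 entry=0x1F007 [P=1 RW=1 US=1 PS=0]
  L1: frame=0x1F idx=1 entry=0x22007 [P=1 RW=1 US=1 PS=0]
  L2: frame=0x22 idx=0 entry=0x23007 [P=1 RW=1 US=1 PS=0]
  ⇒ phys 0x23C25  [3 reads]
#2 VA=0x581A11B88 (r,user):
  L0: frame=0x17 idx=22 entry=0x27007 [P=1 RW=1 US=1 PS=0]
  L1: frame=0x27 idx=13 entry=0x28007 [P=1 RW=1 US=1 PS=0]
  L2: frame=0x28 idx=17 entry=0x2B007 [P=1 RW=1 US=1 PS=0]
  ⇒ phys 0x2BB88  [3 reads]
#3 VA=0x82211B6E (w,kernel):
  L0: frame=0x17 idx=2 entry=0x2D007 [P=1 RW=1 US=1 PS=0]
  L1: frame=0x2D idx=17 entry=0x2E007 [P=1 RW=1 US=1 PS=0]
  L2: frame=0x2E idx=17 entry=0x31007 [P=1 RW=1 US=1 PS=0]
  ⇒ phys 0x31B6E  [3 reads]
#4 VA=0x343400769 (w,user):
  L0: frame=0x17 idx=13 entry=0x35007 [P=1 RW=1 US=1 PS=0]
  L1: frame=0x35 idx=26 entry=0x39007 [P=1 RW=1 US=1 PS=0]
  L2: frame=0x39 idx=0 entry=0x3A007 [P=1 RW=1 US=1 PS=0]
  ⇒ phys 0x3A769  [3 reads]

TLB: [["0x6C0200", "0x23"], ["0x581A11", "0x2B"], ["0x82211", "0x31"], ["0x343400", "0x3A"]]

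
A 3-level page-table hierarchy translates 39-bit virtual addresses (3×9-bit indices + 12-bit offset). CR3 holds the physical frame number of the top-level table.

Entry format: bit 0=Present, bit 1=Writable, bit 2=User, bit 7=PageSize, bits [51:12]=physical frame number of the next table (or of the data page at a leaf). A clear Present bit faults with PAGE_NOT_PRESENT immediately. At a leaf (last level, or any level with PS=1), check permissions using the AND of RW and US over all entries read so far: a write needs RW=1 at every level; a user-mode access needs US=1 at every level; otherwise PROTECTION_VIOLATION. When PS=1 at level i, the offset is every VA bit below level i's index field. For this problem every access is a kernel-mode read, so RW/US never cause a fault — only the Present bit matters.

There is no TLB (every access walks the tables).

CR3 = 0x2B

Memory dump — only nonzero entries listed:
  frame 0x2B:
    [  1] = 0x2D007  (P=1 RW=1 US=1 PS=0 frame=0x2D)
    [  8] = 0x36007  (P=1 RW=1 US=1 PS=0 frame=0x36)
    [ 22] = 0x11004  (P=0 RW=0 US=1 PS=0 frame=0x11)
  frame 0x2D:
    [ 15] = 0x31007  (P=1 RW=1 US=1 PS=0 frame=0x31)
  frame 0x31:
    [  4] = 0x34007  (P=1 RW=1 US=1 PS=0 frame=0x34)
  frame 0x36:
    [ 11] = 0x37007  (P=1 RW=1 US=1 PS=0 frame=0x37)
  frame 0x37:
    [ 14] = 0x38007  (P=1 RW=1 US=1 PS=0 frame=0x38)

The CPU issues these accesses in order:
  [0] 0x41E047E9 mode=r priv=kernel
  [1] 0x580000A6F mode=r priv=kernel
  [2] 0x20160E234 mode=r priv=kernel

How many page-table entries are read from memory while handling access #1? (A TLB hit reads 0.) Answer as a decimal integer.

Per-access translation:
#0 VA=0x41E047E9 (r,kernel):
  L0 @0x2B[1] → 0x2D007  P=1,RW=1,US=1,PS=0
  L1 @0x2D[15] → 0x31007  P=1,RW=1,US=1,PS=0
  L2 @0x31[4] → 0x34007  P=1,RW=1,US=1,PS=0
  ✓ 0x347E9  — 3 lookups
#1 VA=0x580000A6F (r,kernel):
  L0 @0x2B[22] → 0x11004  P=0,RW=0,US=1,PS=0
  → PAGE_NOT_PRESENT  (1 entries read)
#2 VA=0x20160E234 (r,kernel):
  L0 @0x2B[8] → 0x36007  P=1,RW=1,US=1,PS=0
  L1 @0x36[11] → 0x37007  P=1,RW=1,US=1,PS=0
  L2 @0x37[14] → 0x38007  P=1,RW=1,US=1,PS=0
  ✓ 0x38234  — 3 lookups

Entries read for #1: 1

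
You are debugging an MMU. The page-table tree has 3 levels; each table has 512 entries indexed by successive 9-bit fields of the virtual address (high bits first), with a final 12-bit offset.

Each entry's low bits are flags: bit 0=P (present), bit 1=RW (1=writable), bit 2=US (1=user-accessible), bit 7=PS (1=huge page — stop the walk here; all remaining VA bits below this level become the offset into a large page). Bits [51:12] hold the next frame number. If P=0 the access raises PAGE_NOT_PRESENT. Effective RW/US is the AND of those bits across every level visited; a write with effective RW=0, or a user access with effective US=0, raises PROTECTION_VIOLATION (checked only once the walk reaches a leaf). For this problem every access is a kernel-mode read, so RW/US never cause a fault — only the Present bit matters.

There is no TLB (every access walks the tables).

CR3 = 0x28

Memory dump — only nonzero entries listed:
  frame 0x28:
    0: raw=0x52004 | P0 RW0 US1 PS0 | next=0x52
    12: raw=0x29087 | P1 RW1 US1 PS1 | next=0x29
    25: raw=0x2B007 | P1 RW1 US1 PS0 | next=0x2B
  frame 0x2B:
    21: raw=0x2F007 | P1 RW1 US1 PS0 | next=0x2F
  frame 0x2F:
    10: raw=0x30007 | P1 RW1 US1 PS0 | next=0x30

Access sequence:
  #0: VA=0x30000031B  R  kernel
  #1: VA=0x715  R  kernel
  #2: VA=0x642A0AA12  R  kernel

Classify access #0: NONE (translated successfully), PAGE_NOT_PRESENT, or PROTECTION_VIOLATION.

Walk each access:
#0 VA=0x30000031B (r,kernel):
  lvl0: tbl 0x28, slot 12 ⇒ 0x29087 (P1/RW1/US1/PS1)
  ⇒ phys 0x2931B (huge @L0)  [1 reads]
#1 VA=0x715 (r,kernel):
  lvl0: tbl 0x28, slot 0 ⇒ 0x52004 (P0/RW0/US1/PS0)
  ⇒ fault: PAGE_NOT_PRESENT  — 1 lookups
#2 VA=0x642A0AA12 (r,kernel):
  lvl0: tbl 0x28, slot 25 ⇒ 0x2B007 (P1/RW1/US1/PS0)
  lvl1: tbl 0x2B, slot 21 ⇒ 0x2F007 (P1/RW1/US1/PS0)
  lvl2: tbl 0x2F, slot 10 ⇒ 0x30007 (P1/RW1/US1/PS0)
  ⇒ phys 0x30A12  [3 reads]

Access #0 fault: NONE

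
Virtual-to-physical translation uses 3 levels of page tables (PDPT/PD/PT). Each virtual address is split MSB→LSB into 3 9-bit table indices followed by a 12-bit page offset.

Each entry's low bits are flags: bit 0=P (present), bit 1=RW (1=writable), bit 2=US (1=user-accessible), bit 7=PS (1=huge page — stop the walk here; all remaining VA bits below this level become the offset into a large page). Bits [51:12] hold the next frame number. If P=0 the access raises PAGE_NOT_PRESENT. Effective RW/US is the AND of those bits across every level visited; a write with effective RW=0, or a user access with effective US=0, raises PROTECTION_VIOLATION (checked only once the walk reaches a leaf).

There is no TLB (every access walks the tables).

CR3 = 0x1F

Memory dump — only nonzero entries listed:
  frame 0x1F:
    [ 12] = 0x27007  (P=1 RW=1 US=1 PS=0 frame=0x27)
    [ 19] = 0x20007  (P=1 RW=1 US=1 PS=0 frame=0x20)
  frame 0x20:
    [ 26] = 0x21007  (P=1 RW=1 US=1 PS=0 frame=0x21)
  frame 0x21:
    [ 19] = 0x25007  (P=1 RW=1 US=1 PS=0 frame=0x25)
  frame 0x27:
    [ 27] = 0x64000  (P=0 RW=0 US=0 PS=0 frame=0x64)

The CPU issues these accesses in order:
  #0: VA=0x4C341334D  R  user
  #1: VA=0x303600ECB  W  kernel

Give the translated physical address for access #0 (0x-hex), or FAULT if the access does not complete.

Trace:
#0 VA=0x4C341334D (r,user):
  L0: frame=0x1F idx=19 entry=0x20007 [P=1 RW=1 US=1 PS=0]
  L1: frame=0x20 idx=26 entry=0x21007 [P=1 RW=1 US=1 PS=0]
  L2: frame=0x21 idx=19 entry=0x25007 [P=1 RW=1 US=1 PS=0]
  → PA=0x2534D  (3 entries read)
#1 VA=0x303600ECB (w,kernel):
  L0: frame=0x1F idx=12 entry=0x27007 [P=1 RW=1 US=1 PS=0]
  L1: frame=0x27 idx=27 entry=0x64000 [P=0 RW=0 US=0 PS=0]
  ⇒ fault: PAGE_NOT_PRESENT  — 2 lookups

Access #0 PA: 0x2534D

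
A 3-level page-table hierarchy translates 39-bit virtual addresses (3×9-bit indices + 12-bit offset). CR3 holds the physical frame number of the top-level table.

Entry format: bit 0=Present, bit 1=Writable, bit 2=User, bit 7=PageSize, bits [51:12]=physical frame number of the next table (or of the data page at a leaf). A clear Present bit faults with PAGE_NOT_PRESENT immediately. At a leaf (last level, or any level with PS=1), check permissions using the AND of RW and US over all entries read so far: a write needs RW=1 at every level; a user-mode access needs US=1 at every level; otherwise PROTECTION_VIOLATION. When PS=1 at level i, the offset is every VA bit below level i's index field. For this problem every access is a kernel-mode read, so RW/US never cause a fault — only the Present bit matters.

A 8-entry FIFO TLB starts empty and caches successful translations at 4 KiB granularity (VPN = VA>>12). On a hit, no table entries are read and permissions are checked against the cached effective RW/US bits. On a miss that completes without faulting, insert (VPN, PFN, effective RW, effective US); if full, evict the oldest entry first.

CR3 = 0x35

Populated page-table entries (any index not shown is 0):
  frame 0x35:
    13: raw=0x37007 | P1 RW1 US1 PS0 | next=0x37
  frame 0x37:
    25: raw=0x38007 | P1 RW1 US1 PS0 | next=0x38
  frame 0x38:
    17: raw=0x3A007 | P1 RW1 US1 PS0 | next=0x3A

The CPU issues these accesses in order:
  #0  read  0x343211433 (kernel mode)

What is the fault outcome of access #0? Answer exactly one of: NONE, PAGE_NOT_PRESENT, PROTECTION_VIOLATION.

Per-access translation:
#0 VA=0x343211433 (r,kernel):
  [0] read 0x35 idx=13: raw=0x37007 flags P=1 W=1 U=1 S=0
  [1] read 0x37 idx=25: raw=0x38007 flags P=1 W=1 U=1 S=0
  [2] read 0x38 idx=17: raw=0x3A007 flags P=1 W=1 U=1 S=0
  ✓ 0x3A433  — 3 lookups

Access #0 fault: NONE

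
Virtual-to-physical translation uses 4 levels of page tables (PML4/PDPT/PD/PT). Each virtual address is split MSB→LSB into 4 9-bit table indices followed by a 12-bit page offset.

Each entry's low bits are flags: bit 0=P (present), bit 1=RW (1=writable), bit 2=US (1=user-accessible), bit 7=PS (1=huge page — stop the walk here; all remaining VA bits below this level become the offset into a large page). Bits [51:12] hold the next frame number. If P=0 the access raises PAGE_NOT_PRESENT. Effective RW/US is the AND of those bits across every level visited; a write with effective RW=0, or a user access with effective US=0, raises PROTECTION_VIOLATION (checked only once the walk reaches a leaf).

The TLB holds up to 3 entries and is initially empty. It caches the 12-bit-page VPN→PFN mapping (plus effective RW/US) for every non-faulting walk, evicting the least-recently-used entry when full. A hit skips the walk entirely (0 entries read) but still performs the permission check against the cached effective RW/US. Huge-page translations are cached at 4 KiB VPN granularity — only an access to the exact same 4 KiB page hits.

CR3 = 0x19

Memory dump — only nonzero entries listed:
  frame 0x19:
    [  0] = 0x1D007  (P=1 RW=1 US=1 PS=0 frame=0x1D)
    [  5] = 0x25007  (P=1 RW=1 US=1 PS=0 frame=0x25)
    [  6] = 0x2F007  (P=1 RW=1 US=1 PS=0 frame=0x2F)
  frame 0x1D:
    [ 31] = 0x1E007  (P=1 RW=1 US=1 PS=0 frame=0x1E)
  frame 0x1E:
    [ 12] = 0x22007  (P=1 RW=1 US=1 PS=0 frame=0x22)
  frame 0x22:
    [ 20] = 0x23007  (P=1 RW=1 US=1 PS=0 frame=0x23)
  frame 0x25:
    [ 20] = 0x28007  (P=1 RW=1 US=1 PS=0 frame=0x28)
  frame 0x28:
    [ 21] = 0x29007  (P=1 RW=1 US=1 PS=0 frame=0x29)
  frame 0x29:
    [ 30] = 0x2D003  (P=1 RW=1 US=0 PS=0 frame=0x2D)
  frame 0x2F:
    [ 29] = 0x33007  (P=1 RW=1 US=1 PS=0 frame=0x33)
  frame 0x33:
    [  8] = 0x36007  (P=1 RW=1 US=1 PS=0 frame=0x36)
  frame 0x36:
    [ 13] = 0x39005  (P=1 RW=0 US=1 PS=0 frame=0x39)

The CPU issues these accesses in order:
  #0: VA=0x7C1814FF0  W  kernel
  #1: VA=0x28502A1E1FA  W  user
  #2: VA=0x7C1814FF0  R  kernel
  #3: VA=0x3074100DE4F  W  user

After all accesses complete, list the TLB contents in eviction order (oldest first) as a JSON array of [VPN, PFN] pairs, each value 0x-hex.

Trace:
#0 VA=0x7C1814FF0 (w,kernel):
  L0 @0x19[0] → 0x1D007  P=1,RW=1,US=1,PS=0
  L1 @0x1D[31] → 0x1E007  P=1,RW=1,US=1,PS=0
  L2 @0x1E[12] → 0x22007  P=1,RW=1,US=1,PS=0
  L3 @0x22[20] → 0x23007  P=1,RW=1,US=1,PS=0
  → PA=0x23FF0  (4 entries read)
#1 VA=0x28502A1E1FA (w,user):
  L0 @0x19[5] → 0x25007  P=1,RW=1,US=1,PS=0
  L1 @0x25[20] → 0x28007  P=1,RW=1,US=1,PS=0
  L2 @0x28[21] → 0x29007  P=1,RW=1,US=1,PS=0
  L3 @0x29[30] → 0x2D003  P=1,RW=1,US=0,PS=0
  → PROTECTION_VIOLATION  (4 entries read)
#2 VA=0x7C1814FF0 (r,kernel):
  TLB hit vpn=0x7C1814 → PA=0x23FF0
#3 VA=0x3074100DE4F (w,user):
  L0 @0x19[6] → 0x2F007  P=1,RW=1,US=1,PS=0
  L1 @0x2F[29] → 0x33007  P=1,RW=1,US=1,PS=0
  L2 @0x33[8] → 0x36007  P=1,RW=1,US=1,PS=0
  L3 @0x36[13] → 0x39005  P=1,RW=0,US=1,PS=0
  → PROTECTION_VIOLATION  (4 entries read)

TLB: [["0x7C1814", "0x23"]]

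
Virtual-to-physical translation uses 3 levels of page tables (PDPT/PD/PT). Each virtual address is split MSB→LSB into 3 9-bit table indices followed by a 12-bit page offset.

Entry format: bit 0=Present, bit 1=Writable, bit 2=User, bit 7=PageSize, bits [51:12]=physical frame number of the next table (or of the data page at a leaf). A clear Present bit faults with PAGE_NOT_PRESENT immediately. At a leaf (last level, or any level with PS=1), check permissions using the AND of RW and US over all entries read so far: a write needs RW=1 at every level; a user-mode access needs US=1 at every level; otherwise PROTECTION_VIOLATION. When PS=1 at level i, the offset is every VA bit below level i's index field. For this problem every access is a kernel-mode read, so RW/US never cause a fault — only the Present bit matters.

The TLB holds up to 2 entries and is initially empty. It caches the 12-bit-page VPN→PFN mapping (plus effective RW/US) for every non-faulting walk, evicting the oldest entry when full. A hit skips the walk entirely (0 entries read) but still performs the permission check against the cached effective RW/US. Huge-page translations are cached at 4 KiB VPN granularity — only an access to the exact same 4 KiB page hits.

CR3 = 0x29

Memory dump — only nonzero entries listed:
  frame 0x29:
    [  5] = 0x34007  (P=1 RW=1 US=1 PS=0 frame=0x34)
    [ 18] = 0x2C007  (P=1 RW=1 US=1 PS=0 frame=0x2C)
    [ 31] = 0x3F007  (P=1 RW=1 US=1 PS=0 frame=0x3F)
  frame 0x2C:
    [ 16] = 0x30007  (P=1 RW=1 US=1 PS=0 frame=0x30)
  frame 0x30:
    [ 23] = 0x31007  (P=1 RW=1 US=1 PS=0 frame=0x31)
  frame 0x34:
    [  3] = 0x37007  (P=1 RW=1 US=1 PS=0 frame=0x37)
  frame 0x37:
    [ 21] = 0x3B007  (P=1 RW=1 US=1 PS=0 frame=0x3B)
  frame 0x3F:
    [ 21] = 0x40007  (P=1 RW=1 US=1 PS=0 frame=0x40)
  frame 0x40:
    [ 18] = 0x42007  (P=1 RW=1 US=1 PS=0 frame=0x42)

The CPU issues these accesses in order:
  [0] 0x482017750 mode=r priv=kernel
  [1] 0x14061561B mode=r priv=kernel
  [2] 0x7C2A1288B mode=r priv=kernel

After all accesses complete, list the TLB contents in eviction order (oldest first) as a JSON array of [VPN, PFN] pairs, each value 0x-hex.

Walk each access:
#0 VA=0x482017750 (r,kernel):
  [0] read 0x29 idx=18: raw=0x2C007 flags P=1 W=1 U=1 S=0
  [1] read 0x2C idx=16: raw=0x30007 flags P=1 W=1 U=1 S=0
  [2] read 0x30 idx=23: raw=0x31007 flags P=1 W=1 U=1 S=0
  ✓ 0x31750  — 3 lookups
#1 VA=0x14061561B (r,kernel):
  [0] read 0x29 idx=5: raw=0x34007 flags P=1 W=1 U=1 S=0
  [1] read 0x34 idx=3: raw=0x37007 flags P=1 W=1 U=1 S=0
  [2] read 0x37 idx=21: raw=0x3B007 flags P=1 W=1 U=1 S=0
  ✓ 0x3B61B  — 3 lookups
#2 VA=0x7C2A1288B (r,kernel):
  [0] read 0x29 idx=31: raw=0x3F007 flags P=1 W=1 U=1 S=0
  [1] read 0x3F idx=21: raw=0x40007 flags P=1 W=1 U=1 S=0
  [2] read 0x40 idx=18: raw=0x42007 flags P=1 W=1 U=1 S=0
  ✓ 0x4288B  — 3 lookups

TLB: [["0x140615", "0x3B"], ["0x7C2A12", "0x42"]]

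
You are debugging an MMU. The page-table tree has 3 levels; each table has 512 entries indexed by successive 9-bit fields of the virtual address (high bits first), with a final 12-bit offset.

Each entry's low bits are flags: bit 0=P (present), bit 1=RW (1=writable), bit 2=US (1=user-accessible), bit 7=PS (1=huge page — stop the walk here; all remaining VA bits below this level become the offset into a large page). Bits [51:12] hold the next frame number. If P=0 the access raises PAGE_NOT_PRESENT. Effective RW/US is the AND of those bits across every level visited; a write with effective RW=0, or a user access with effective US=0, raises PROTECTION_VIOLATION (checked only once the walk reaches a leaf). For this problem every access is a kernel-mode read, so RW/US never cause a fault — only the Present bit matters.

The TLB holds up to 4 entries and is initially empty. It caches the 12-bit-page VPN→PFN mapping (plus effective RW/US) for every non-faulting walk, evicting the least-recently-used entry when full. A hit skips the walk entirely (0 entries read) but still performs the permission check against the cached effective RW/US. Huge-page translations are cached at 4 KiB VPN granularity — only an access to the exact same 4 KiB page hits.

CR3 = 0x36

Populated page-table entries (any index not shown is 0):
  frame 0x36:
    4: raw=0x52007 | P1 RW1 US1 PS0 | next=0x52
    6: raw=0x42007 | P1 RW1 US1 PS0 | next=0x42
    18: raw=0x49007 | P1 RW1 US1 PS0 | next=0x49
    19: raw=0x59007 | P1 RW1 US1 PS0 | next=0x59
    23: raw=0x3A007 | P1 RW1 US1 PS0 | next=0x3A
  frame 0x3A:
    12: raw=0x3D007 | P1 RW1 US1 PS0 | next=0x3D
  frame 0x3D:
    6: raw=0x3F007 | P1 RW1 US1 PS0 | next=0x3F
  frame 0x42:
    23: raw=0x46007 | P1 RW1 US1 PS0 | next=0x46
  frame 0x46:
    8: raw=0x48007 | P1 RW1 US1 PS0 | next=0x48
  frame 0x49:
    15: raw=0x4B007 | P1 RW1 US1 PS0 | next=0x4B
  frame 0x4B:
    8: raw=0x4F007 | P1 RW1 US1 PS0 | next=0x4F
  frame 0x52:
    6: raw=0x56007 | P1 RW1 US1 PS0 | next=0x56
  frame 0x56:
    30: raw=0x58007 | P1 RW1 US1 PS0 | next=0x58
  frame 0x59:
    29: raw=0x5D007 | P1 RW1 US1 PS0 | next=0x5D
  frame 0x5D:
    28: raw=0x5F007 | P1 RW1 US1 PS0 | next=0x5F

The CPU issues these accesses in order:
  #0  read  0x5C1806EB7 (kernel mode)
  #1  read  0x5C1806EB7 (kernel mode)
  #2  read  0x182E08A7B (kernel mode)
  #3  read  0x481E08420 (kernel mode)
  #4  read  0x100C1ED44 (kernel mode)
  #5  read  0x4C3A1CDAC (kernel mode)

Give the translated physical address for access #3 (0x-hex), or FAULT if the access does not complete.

Walk each access:
#0 VA=0x5C1806EB7 (r,kernel):
  L0: frame=0x36 idx=23 entry=0x3A007 [P=1 RW=1 US=1 PS=0]
  L1: frame=0x3A idx=12 entry=0x3D007 [P=1 RW=1 US=1 PS=0]
  L2: frame=0x3D idx=6 entry=0x3F007 [P=1 RW=1 US=1 PS=0]
  ✓ 0x3FEB7  — 3 lookups
#1 VA=0x5C1806EB7 (r,kernel):
  TLB hit vpn=0x5C1806 → PA=0x3FEB7
#2 VA=0x182E08A7B (r,kernel):
  L0: frame=0x36 idx=6 entry=0x42007 [P=1 RW=1 US=1 PS=0]
  L1: frame=0x42 idx=23 entry=0x46007 [P=1 RW=1 US=1 PS=0]
  L2: frame=0x46 idx=8 entry=0x48007 [P=1 RW=1 US=1 PS=0]
  ✓ 0x48A7B  — 3 lookups
#3 VA=0x481E08420 (r,kernel):
  L0: frame=0x36 idx=18 entry=0x49007 [P=1 RW=1 US=1 PS=0]
  L1: frame=0x49 idx=15 entry=0x4B007 [P=1 RW=1 US=1 PS=0]
  L2: frame=0x4B idx=8 entry=0x4F007 [P=1 RW=1 US=1 PS=0]
  ✓ 0x4F420  — 3 lookups
#4 VA=0x100C1ED44 (r,kernel):
  L0: frame=0x36 idx=4 entry=0x52007 [P=1 RW=1 US=1 PS=0]
  L1: frame=0x52 idx=6 entry=0x56007 [P=1 RW=1 US=1 PS=0]
  L2: frame=0x56 idx=30 entry=0x58007 [P=1 RW=1 US=1 PS=0]
  ✓ 0x58D44  — 3 lookups
#5 VA=0x4C3A1CDAC (r,kernel):
  L0: frame=0x36 idx=19 entry=0x59007 [P=1 RW=1 US=1 PS=0]
  L1: frame=0x59 idx=29 entry=0x5D007 [P=1 RW=1 US=1 PS=0]
  L2: frame=0x5D idx=28 entry=0x5F007 [P=1 RW=1 US=1 PS=0]
  ✓ 0x5FDAC  — 3 lookups

Access #3 PA: 0x4F420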